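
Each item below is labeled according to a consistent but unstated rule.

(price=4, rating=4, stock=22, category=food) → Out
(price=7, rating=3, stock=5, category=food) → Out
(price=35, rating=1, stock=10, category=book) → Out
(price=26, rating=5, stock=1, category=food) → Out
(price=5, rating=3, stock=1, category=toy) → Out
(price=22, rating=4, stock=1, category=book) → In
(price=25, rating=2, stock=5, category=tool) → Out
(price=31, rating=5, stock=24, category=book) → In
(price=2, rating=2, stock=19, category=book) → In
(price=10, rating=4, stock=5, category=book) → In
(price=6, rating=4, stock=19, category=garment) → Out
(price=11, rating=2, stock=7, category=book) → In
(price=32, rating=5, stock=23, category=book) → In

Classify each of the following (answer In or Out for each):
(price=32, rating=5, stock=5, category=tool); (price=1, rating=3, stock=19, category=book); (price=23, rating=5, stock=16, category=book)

Every 'In' example satisfies: category is book AND price ≤ 32. None of the 'Out' examples do.
Out: (price=32, rating=5, stock=5, category=tool), since category is tool, price = 32.
In: (price=1, rating=3, stock=19, category=book), since category is book, price = 1.
In: (price=23, rating=5, stock=16, category=book), since category is book, price = 23.

Out, In, In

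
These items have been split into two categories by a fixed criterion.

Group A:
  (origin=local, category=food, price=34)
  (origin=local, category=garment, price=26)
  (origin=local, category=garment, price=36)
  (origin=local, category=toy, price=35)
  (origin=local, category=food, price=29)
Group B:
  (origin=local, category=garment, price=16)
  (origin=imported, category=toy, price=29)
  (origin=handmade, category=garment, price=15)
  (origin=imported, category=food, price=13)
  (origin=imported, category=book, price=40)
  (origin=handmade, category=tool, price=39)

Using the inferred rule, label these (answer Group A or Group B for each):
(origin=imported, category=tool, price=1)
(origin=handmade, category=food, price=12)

The distinguishing property — origin is local AND price ≥ 26 — holds for all the 'Group A' cases and none of the 'Group B' cases.

Group B, Group B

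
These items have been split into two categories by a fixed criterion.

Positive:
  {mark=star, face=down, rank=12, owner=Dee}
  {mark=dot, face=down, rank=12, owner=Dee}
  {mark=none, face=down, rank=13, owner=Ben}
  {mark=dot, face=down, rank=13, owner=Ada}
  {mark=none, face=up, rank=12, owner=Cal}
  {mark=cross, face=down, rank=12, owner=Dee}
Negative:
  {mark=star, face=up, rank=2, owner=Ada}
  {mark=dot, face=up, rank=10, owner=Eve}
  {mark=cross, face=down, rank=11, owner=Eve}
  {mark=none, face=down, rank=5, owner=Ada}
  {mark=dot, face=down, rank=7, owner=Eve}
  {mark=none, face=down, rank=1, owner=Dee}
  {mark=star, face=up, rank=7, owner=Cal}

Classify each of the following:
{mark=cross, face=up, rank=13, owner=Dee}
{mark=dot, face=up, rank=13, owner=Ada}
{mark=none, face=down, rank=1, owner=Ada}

Positive, Positive, Negative

The rule appears to be: rank ≥ 12.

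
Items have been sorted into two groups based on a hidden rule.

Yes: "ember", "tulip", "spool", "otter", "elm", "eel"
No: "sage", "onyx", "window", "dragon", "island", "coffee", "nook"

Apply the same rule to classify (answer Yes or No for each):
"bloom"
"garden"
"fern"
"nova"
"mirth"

Yes, No, No, No, Yes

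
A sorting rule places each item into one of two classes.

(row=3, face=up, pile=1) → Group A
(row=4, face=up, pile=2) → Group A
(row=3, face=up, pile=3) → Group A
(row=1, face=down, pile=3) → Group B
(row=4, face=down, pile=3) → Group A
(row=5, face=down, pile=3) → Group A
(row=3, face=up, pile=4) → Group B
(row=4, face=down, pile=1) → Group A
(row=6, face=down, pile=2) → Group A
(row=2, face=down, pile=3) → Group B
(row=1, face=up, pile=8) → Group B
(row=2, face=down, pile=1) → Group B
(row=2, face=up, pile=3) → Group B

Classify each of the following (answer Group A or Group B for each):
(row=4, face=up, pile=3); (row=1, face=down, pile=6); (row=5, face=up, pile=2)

Group A, Group B, Group A

One predicate separates the groups cleanly: pile ≤ 3 AND row ≥ 3.
Group A: (row=4, face=up, pile=3), since pile = 3, row = 4.
Group B: (row=1, face=down, pile=6), since pile = 6, row = 1.
Group A: (row=5, face=up, pile=2), since pile = 2, row = 5.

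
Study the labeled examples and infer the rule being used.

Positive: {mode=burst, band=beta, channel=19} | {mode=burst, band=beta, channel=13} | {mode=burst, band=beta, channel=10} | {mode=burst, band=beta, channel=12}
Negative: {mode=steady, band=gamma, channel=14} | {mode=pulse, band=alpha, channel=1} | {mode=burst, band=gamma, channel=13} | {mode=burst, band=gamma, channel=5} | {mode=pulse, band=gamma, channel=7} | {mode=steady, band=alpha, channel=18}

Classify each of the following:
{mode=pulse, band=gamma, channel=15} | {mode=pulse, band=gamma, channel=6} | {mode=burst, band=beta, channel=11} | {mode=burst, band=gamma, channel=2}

Looking at the examples, the only property every 'Positive' case has and every 'Negative' case lacks is: band is beta.
{mode=pulse, band=gamma, channel=15}: band is gamma — doesn't match, so Negative. {mode=pulse, band=gamma, channel=6}: band is gamma — doesn't match, so Negative. {mode=burst, band=beta, channel=11}: band is beta — has this property, so Positive. {mode=burst, band=gamma, channel=2}: band is gamma — doesn't match, so Negative.

Negative, Negative, Positive, Negative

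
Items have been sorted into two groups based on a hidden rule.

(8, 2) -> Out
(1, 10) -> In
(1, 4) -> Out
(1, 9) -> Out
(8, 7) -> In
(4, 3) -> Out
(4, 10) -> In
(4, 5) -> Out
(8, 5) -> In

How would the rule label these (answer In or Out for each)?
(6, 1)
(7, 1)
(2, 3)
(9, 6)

Out, Out, Out, In

Rule: sum ≥ 11. This holds for each 'In' example and fails for each 'Out' one.
(6, 1): 6+1 = 7 — does not pass, so Out.
(7, 1): 7+1 = 8 — does not pass, so Out.
(2, 3): 2+3 = 5 — does not pass, so Out.
(9, 6): 9+6 = 15 — meets the rule, so In.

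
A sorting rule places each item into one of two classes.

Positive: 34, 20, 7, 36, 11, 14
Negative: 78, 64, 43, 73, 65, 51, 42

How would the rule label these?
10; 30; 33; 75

One predicate separates the groups cleanly: at most 36.
10: 10 ≤ 36 — satisfies this, so Positive.
30: 30 ≤ 36 — satisfies this, so Positive.
33: 33 ≤ 36 — satisfies this, so Positive.
75: 75 > 36 — fails this test, so Negative.

Positive, Positive, Positive, Negative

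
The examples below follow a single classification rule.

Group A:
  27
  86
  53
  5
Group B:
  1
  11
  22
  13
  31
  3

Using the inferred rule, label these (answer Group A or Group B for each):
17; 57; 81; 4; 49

One predicate separates the groups cleanly: digit sum ≥ 5.
Group A: 17, since digit sum 1+7 = 8.
Group A: 57, since digit sum 5+7 = 12.
Group A: 81, since digit sum 8+1 = 9.
Group B: 4, since digit sum 4.
Group A: 49, since digit sum 4+9 = 13.

Group A, Group A, Group A, Group B, Group A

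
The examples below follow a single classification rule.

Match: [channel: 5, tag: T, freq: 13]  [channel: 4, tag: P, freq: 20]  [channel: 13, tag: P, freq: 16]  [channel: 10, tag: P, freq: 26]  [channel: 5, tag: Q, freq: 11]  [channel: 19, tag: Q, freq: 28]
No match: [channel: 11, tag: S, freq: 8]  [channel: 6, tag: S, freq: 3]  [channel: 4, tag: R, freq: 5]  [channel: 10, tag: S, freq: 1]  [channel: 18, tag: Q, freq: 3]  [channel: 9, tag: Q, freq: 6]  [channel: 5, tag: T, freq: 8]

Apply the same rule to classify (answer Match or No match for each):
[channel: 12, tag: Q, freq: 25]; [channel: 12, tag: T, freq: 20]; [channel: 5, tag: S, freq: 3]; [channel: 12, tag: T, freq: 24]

Match, Match, No match, Match

The distinguishing property — freq ≥ 11 — holds for all the 'Match' cases and none of the 'No match' cases.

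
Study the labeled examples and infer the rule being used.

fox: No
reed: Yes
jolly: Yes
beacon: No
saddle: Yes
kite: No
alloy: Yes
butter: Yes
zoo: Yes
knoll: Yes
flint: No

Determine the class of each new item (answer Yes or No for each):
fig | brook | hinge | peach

The distinguishing property — has a double letter — holds for all the 'Yes' cases and none of the 'No' cases.
fig: no doubled letter — does not satisfy this, so No.
brook: 'oo' doubled — passes, so Yes.
hinge: no doubled letter — does not satisfy this, so No.
peach: no doubled letter — does not satisfy this, so No.

No, Yes, No, No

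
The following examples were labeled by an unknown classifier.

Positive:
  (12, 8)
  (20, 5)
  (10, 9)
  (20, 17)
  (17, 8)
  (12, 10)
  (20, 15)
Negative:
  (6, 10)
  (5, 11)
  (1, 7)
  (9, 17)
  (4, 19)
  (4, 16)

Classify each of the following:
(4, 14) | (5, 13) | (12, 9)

Negative, Negative, Positive

The distinguishing property — first > second — holds for all the 'Positive' cases and none of the 'Negative' cases.
(4, 14) → 4 < 14 → Negative. (5, 13) → 5 < 13 → Negative. (12, 9) → 12 > 9 → Positive.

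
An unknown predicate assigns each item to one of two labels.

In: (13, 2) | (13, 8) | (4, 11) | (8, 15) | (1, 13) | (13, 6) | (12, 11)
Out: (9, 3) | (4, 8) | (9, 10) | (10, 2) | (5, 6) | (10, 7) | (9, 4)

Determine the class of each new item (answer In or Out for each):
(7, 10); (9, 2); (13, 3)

Out, Out, In

All 'In' examples share one property — max ≥ 11 — and every 'Out' example lacks it.
Out: (7, 10), since max 10. Out: (9, 2), since max 9. In: (13, 3), since max 13.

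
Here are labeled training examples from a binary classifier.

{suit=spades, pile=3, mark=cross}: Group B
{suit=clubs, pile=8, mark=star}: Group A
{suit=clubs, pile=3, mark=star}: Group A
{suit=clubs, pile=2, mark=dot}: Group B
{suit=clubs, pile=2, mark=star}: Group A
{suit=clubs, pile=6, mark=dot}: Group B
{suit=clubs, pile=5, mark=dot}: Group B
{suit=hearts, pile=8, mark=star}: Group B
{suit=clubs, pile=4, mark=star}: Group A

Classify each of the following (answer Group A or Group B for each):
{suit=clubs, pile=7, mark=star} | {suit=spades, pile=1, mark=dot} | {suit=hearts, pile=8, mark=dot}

The simplest hypothesis consistent with all the labels is: suit is clubs AND mark is star.
{suit=clubs, pile=7, mark=star}: suit is clubs, mark is star — passes, so Group A.
{suit=spades, pile=1, mark=dot}: suit is spades, mark is dot — does not fit, so Group B.
{suit=hearts, pile=8, mark=dot}: suit is hearts, mark is dot — does not fit, so Group B.

Group A, Group B, Group B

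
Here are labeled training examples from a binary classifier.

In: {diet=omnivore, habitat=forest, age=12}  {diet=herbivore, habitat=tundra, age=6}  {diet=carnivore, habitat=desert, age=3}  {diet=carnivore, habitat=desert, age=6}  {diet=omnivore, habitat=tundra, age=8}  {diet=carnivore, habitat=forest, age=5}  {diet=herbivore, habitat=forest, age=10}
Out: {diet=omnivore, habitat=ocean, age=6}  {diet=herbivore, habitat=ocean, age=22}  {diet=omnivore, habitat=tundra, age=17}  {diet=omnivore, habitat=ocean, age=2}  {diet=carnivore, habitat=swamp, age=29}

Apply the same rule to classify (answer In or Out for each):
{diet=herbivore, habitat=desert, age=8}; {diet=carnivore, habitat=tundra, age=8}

Rule: habitat is not ocean AND age ≤ 12. This holds for each 'In' example and fails for each 'Out' one.
{diet=herbivore, habitat=desert, age=8} → habitat is desert, age = 8 → In.
{diet=carnivore, habitat=tundra, age=8} → habitat is tundra, age = 8 → In.

In, In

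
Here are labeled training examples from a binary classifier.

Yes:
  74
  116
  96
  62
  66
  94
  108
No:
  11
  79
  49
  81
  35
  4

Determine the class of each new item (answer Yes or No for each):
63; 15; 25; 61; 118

The classifier is using: even AND at least 11.
63 → 63 is odd, 63 ≥ 11 → No. 15 → 15 is odd, 15 ≥ 11 → No. 25 → 25 is odd, 25 ≥ 11 → No. 61 → 61 is odd, 61 ≥ 11 → No. 118 → 118 is even, 118 ≥ 11 → Yes.

No, No, No, No, Yes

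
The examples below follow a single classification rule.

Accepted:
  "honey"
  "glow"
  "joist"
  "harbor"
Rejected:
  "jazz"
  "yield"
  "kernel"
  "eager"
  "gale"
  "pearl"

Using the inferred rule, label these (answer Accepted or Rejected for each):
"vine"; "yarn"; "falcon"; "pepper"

Rejected, Rejected, Accepted, Rejected

One predicate separates the groups cleanly: contains 'o'.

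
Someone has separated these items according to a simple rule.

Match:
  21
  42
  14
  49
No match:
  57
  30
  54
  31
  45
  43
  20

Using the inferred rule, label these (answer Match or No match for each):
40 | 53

The simplest hypothesis consistent with all the labels is: multiple of 7.
40 → 40 = 7·5 + 5 → No match.
53 → 53 = 7·7 + 4 → No match.

No match, No match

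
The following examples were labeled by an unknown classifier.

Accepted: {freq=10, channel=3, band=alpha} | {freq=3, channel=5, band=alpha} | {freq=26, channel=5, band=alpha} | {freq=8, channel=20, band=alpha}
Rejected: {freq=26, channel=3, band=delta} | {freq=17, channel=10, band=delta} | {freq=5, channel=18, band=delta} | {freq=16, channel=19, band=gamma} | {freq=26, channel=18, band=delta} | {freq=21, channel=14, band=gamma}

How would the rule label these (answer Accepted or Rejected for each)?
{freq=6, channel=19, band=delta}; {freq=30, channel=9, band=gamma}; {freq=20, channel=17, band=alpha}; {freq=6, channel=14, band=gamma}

The simplest hypothesis consistent with all the labels is: band is alpha.
{freq=6, channel=19, band=delta}: Rejected (band is delta). {freq=30, channel=9, band=gamma}: Rejected (band is gamma). {freq=20, channel=17, band=alpha}: Accepted (band is alpha). {freq=6, channel=14, band=gamma}: Rejected (band is gamma).

Rejected, Rejected, Accepted, Rejected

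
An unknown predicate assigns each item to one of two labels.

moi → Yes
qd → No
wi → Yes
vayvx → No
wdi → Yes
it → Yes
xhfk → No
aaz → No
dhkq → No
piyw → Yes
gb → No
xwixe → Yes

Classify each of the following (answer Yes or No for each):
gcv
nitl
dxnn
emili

The rule appears to be: contains 'i'.
gcv: no 'i' — doesn't match, so No.
nitl: has 'i' — has this property, so Yes.
dxnn: no 'i' — doesn't match, so No.
emili: has 'i' — has this property, so Yes.

No, Yes, No, Yes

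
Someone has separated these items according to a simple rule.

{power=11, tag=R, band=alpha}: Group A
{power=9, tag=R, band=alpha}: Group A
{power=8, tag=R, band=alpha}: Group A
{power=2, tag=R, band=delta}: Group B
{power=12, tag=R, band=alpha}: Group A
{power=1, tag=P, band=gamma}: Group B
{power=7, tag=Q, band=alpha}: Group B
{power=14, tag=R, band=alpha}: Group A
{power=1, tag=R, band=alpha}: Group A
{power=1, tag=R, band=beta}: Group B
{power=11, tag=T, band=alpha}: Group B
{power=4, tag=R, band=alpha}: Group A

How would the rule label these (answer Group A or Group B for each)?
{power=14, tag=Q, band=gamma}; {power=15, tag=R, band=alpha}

Group B, Group A

One predicate separates the groups cleanly: tag is R AND band is alpha.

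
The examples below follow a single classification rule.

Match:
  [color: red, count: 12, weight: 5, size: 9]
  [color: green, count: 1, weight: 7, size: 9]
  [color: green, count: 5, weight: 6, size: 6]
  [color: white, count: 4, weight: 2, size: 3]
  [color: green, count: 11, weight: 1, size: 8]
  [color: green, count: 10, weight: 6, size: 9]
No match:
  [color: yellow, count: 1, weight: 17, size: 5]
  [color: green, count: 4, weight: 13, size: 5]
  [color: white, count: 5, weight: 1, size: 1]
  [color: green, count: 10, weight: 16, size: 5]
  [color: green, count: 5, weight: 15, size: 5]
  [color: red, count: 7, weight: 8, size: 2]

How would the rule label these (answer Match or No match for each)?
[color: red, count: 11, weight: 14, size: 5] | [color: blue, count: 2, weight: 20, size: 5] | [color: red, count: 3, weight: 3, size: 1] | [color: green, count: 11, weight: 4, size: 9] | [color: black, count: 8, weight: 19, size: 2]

The pattern is that an item is 'Match' exactly when: size ≥ 2 AND weight ≤ 7.
[color: red, count: 11, weight: 14, size: 5]: size = 5, weight = 14 — does not satisfy this, so No match. [color: blue, count: 2, weight: 20, size: 5]: size = 5, weight = 20 — does not satisfy this, so No match. [color: red, count: 3, weight: 3, size: 1]: size = 1, weight = 3 — does not satisfy this, so No match. [color: green, count: 11, weight: 4, size: 9]: size = 9, weight = 4 — passes, so Match. [color: black, count: 8, weight: 19, size: 2]: size = 2, weight = 19 — does not satisfy this, so No match.

No match, No match, No match, Match, No match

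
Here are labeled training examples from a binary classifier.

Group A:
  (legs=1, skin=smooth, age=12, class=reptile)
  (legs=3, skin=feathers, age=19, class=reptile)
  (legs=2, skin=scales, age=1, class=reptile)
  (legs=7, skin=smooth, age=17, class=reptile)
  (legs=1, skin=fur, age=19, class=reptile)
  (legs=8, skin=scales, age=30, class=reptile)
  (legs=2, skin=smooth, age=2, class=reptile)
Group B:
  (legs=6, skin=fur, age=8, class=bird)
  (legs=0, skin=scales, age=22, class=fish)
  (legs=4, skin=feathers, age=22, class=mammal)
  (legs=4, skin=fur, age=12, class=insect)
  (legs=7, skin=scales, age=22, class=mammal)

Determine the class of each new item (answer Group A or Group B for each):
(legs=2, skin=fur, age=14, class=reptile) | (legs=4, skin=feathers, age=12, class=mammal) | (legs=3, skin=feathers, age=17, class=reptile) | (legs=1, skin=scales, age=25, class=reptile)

One predicate separates the groups cleanly: class is reptile.
(legs=2, skin=fur, age=14, class=reptile): class is reptile, satisfies this → Group A. (legs=4, skin=feathers, age=12, class=mammal): class is mammal, does not pass → Group B. (legs=3, skin=feathers, age=17, class=reptile): class is reptile, satisfies this → Group A. (legs=1, skin=scales, age=25, class=reptile): class is reptile, satisfies this → Group A.

Group A, Group B, Group A, Group A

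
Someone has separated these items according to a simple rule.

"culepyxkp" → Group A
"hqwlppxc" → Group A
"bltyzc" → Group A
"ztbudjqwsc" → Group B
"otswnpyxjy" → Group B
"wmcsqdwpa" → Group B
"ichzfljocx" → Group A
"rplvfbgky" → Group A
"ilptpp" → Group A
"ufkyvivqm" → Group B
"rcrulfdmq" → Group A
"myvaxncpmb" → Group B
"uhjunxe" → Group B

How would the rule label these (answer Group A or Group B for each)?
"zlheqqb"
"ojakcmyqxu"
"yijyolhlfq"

Group A, Group B, Group A

The rule appears to be: contains 'l'.
Group A: "zlheqqb", since has 'l'. Group B: "ojakcmyqxu", since no 'l'. Group A: "yijyolhlfq", since has 'l'.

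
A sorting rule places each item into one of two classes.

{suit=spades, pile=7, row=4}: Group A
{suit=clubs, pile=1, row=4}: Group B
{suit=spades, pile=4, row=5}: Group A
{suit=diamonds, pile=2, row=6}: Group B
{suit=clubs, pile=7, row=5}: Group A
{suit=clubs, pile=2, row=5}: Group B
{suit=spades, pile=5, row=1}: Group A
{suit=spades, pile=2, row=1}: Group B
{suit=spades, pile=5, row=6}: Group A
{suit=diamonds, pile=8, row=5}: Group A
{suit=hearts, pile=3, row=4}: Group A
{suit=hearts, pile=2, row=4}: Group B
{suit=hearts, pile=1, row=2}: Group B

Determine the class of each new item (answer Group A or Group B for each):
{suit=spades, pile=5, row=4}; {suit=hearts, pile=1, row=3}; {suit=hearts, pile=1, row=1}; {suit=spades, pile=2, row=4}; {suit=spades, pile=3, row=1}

Group A, Group B, Group B, Group B, Group A

Every 'Group A' example satisfies: pile ≥ 3. None of the 'Group B' examples do.
{suit=spades, pile=5, row=4}: Group A (pile = 5).
{suit=hearts, pile=1, row=3}: Group B (pile = 1).
{suit=hearts, pile=1, row=1}: Group B (pile = 1).
{suit=spades, pile=2, row=4}: Group B (pile = 2).
{suit=spades, pile=3, row=1}: Group A (pile = 3).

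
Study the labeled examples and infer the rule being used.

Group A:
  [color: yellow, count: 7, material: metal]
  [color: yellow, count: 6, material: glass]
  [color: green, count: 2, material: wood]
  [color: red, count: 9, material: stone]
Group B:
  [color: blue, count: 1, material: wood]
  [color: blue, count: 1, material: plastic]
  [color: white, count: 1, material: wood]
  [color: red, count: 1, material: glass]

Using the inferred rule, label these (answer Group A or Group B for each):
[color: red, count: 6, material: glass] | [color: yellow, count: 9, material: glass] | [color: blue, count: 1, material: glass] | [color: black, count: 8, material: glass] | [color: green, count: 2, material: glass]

Group A, Group A, Group B, Group A, Group A

The simplest hypothesis consistent with all the labels is: count ≥ 2.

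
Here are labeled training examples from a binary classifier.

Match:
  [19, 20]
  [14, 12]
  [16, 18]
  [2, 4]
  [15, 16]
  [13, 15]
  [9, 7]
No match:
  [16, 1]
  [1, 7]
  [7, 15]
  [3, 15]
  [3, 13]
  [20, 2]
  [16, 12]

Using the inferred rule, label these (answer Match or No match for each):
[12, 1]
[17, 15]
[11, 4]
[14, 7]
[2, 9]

The classifier is using: |first − second| ≤ 2.
[12, 1] — |12−1| = 11, hence No match.
[17, 15] — |17−15| = 2, hence Match.
[11, 4] — |11−4| = 7, hence No match.
[14, 7] — |14−7| = 7, hence No match.
[2, 9] — |2−9| = 7, hence No match.

No match, Match, No match, No match, No match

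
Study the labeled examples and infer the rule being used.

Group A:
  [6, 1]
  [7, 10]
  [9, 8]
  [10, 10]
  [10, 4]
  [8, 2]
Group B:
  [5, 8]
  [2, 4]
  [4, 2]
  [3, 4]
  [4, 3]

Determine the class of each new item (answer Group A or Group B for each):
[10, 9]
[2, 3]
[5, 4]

The distinguishing property — first ≥ 6 — holds for all the 'Group A' cases and none of the 'Group B' cases.
[10, 9] → first 10 → Group A. [2, 3] → first 2 → Group B. [5, 4] → first 5 → Group B.

Group A, Group B, Group B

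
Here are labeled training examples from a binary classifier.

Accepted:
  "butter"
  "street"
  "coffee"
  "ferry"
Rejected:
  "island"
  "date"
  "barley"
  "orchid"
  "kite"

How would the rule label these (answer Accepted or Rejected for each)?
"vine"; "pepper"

'Accepted' ⟺ has a double letter.
"vine": Rejected (no doubled letter). "pepper": Accepted ('pp' doubled).

Rejected, Accepted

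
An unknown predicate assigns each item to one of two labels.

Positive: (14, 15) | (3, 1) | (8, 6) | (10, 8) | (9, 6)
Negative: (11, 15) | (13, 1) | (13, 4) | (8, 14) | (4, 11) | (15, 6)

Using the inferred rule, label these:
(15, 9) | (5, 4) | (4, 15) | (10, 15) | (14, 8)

All 'Positive' examples share one property — |first − second| ≤ 3 — and every 'Negative' example lacks it.
(15, 9): |15−9| = 6, fails the rule → Negative.
(5, 4): |5−4| = 1, passes → Positive.
(4, 15): |4−15| = 11, fails the rule → Negative.
(10, 15): |10−15| = 5, fails the rule → Negative.
(14, 8): |14−8| = 6, fails the rule → Negative.

Negative, Positive, Negative, Negative, Negative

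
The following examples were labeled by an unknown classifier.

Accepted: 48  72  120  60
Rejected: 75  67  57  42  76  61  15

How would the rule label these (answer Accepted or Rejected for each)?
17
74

Rejected, Rejected

'Accepted' ⟺ multiple of 12.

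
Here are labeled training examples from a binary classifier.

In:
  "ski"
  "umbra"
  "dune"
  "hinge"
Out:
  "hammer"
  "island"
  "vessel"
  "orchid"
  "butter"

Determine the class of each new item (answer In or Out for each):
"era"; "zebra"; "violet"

The distinguishing property — ends with a vowel — holds for all the 'In' cases and none of the 'Out' cases.
"era": ends with 'a' — checks out, so In.
"zebra": ends with 'a' — checks out, so In.
"violet": ends with 't' — doesn't qualify, so Out.

In, In, Out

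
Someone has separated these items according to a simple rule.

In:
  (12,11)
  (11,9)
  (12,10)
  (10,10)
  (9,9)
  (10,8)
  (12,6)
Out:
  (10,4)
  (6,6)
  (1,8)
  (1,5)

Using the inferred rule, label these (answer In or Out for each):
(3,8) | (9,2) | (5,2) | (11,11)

'In' ⟺ sum ≥ 18.
Out: (3,8), since 3+8 = 11.
Out: (9,2), since 9+2 = 11.
Out: (5,2), since 5+2 = 7.
In: (11,11), since 11+11 = 22.

Out, Out, Out, In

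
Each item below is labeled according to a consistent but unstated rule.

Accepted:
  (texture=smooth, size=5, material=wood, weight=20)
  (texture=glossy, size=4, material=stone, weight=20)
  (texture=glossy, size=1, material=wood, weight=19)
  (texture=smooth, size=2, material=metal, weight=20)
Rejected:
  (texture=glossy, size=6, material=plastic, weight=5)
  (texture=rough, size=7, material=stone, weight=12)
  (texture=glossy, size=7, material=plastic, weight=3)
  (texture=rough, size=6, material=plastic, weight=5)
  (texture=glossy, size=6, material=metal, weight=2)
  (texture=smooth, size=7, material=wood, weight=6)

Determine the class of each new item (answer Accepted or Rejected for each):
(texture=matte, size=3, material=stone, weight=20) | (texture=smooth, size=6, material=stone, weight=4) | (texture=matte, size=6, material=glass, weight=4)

Accepted, Rejected, Rejected

The rule appears to be: size ≤ 5.
(texture=matte, size=3, material=stone, weight=20): Accepted (size = 3).
(texture=smooth, size=6, material=stone, weight=4): Rejected (size = 6).
(texture=matte, size=6, material=glass, weight=4): Rejected (size = 6).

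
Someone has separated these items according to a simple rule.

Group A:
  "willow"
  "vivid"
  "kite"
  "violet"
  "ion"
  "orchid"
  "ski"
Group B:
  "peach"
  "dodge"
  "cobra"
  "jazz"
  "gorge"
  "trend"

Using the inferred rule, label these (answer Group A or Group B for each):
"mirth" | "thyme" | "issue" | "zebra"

Group A, Group B, Group A, Group B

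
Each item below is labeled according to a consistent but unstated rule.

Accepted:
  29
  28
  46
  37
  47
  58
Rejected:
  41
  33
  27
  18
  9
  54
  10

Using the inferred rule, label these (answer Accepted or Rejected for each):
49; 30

Accepted, Rejected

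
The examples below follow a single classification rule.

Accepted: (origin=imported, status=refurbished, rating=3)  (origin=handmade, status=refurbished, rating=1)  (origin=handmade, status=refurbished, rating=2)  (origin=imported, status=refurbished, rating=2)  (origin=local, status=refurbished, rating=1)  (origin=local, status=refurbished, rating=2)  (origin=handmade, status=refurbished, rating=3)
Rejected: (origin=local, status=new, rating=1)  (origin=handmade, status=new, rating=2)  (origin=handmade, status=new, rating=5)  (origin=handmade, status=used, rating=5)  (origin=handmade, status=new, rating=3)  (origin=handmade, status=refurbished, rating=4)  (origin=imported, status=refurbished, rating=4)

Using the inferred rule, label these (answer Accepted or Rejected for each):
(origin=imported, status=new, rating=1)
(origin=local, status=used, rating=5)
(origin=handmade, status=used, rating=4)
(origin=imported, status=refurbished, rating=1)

The pattern is that an item is 'Accepted' exactly when: status is refurbished AND rating ≤ 3.
(origin=imported, status=new, rating=1): status is new, rating = 1, lacks this property → Rejected. (origin=local, status=used, rating=5): status is used, rating = 5, lacks this property → Rejected. (origin=handmade, status=used, rating=4): status is used, rating = 4, lacks this property → Rejected. (origin=imported, status=refurbished, rating=1): status is refurbished, rating = 1, has this property → Accepted.

Rejected, Rejected, Rejected, Accepted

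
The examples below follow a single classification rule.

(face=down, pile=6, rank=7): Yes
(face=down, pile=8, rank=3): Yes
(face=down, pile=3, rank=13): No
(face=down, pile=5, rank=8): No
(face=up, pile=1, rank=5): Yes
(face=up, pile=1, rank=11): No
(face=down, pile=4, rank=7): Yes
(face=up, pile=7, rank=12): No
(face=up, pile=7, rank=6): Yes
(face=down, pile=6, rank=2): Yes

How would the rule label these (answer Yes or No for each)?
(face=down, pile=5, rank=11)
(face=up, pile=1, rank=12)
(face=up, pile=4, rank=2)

No, No, Yes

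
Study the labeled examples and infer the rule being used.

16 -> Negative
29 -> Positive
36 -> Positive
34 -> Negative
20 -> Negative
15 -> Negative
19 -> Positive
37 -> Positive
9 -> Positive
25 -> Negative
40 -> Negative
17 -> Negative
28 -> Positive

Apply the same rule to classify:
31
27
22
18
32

Negative, Positive, Negative, Positive, Negative

All 'Positive' examples share one property — digit sum ≥ 9 — and every 'Negative' example lacks it.
Negative: 31, since digit sum 3+1 = 4.
Positive: 27, since digit sum 2+7 = 9.
Negative: 22, since digit sum 2+2 = 4.
Positive: 18, since digit sum 1+8 = 9.
Negative: 32, since digit sum 3+2 = 5.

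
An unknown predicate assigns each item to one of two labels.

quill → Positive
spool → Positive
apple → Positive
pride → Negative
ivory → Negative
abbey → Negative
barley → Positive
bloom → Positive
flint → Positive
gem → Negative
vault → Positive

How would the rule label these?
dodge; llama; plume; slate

Negative, Positive, Positive, Positive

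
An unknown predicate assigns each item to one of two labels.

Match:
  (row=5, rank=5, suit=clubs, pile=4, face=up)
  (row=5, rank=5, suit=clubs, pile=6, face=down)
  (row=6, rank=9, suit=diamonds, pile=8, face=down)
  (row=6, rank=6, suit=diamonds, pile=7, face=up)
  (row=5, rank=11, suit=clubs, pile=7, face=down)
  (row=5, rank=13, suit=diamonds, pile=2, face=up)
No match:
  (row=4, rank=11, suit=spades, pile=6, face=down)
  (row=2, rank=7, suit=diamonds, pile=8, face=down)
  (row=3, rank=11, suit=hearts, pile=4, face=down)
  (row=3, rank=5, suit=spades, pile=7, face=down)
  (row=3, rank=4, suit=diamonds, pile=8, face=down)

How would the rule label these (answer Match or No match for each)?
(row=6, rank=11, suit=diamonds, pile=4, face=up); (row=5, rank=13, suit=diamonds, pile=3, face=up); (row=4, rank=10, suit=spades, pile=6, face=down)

Match, Match, No match

The common property of the 'Match' items is: row ≥ 5. No 'No match' item has it.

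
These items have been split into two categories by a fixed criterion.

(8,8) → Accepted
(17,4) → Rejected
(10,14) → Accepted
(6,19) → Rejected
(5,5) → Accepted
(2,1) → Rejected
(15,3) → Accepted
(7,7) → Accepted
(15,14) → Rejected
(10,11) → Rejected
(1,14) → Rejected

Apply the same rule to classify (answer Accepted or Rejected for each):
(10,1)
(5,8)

'Accepted' ⟺ sum is even.
(10,1) → 10+1 = 11 → Rejected. (5,8) → 5+8 = 13 → Rejected.

Rejected, Rejected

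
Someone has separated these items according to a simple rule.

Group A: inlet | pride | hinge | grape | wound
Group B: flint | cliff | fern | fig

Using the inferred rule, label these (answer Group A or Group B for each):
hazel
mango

Group A, Group A

The distinguishing property — has ≥ 2 vowels — holds for all the 'Group A' cases and none of the 'Group B' cases.
Group A: hazel, since 2 vowels.
Group A: mango, since 2 vowels.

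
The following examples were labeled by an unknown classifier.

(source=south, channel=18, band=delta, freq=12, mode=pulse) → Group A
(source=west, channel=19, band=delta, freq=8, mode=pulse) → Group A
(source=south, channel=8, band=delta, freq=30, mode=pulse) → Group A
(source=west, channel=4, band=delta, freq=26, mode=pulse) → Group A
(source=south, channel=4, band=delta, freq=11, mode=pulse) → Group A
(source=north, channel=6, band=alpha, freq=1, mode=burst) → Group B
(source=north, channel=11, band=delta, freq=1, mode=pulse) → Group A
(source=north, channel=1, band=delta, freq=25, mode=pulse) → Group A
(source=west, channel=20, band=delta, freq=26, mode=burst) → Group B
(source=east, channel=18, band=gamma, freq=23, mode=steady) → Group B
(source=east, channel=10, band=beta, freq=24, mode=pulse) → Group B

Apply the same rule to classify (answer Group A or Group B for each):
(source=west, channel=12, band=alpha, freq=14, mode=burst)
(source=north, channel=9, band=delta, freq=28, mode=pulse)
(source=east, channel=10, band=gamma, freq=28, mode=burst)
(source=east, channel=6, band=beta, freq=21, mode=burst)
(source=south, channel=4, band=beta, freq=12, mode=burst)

Group B, Group A, Group B, Group B, Group B

All 'Group A' examples share one property — mode is pulse AND band is delta — and every 'Group B' example lacks it.
(source=west, channel=12, band=alpha, freq=14, mode=burst) → mode is burst, band is alpha → Group B.
(source=north, channel=9, band=delta, freq=28, mode=pulse) → mode is pulse, band is delta → Group A.
(source=east, channel=10, band=gamma, freq=28, mode=burst) → mode is burst, band is gamma → Group B.
(source=east, channel=6, band=beta, freq=21, mode=burst) → mode is burst, band is beta → Group B.
(source=south, channel=4, band=beta, freq=12, mode=burst) → mode is burst, band is beta → Group B.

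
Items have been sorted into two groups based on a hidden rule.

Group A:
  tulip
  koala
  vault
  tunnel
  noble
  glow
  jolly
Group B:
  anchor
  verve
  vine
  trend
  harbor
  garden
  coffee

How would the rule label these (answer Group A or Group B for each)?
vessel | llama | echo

Group A, Group A, Group B

Looking at the examples, the only property every 'Group A' case has and every 'Group B' case lacks is: contains 'l'.
vessel: has 'l', meets the rule → Group A.
llama: has 'l', meets the rule → Group A.
echo: no 'l', lacks this property → Group B.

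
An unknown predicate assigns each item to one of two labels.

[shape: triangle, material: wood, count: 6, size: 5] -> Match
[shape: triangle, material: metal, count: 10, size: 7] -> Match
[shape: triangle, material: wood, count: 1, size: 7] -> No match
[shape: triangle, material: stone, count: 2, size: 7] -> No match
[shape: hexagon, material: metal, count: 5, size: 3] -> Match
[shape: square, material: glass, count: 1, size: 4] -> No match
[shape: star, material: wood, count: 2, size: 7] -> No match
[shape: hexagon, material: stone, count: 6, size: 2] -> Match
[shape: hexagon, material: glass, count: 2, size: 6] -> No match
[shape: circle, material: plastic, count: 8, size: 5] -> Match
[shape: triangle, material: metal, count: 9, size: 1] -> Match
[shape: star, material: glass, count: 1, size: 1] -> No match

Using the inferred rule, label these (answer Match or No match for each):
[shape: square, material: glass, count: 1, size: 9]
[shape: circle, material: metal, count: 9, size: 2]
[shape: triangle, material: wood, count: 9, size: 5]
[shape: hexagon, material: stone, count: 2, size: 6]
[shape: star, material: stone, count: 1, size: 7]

No match, Match, Match, No match, No match

All 'Match' examples share one property — count ≥ 5 — and every 'No match' example lacks it.
[shape: square, material: glass, count: 1, size: 9]: count = 1, lacks this property → No match. [shape: circle, material: metal, count: 9, size: 2]: count = 9, has this property → Match. [shape: triangle, material: wood, count: 9, size: 5]: count = 9, has this property → Match. [shape: hexagon, material: stone, count: 2, size: 6]: count = 2, lacks this property → No match. [shape: star, material: stone, count: 1, size: 7]: count = 1, lacks this property → No match.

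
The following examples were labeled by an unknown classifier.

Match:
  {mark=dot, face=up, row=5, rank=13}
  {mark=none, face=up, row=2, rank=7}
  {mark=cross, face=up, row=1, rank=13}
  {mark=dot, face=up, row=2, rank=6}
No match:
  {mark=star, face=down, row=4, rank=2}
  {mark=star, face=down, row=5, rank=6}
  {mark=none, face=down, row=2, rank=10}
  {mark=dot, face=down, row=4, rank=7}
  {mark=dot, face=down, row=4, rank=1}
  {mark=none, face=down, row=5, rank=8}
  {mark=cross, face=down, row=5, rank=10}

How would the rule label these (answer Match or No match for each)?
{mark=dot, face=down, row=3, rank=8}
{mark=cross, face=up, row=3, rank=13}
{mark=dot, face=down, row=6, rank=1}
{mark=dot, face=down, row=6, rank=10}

No match, Match, No match, No match

The rule appears to be: face is up.
{mark=dot, face=down, row=3, rank=8}: No match (face is down). {mark=cross, face=up, row=3, rank=13}: Match (face is up). {mark=dot, face=down, row=6, rank=1}: No match (face is down). {mark=dot, face=down, row=6, rank=10}: No match (face is down).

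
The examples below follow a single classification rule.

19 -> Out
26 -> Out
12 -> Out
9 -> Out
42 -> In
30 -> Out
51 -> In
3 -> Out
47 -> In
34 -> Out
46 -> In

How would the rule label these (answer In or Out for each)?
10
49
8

Out, In, Out

A rule that fits every label: at least 42 — true of each 'In' example, false of each 'Out' one.
10: 10 < 42 — lacks this property, so Out.
49: 49 ≥ 42 — matches, so In.
8: 8 < 42 — lacks this property, so Out.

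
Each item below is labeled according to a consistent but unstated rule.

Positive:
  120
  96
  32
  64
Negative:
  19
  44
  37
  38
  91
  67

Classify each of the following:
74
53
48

Negative, Negative, Positive

Every 'Positive' example satisfies: multiple of 8. None of the 'Negative' examples do.
74 → 74 = 8·9 + 2 → Negative. 53 → 53 = 8·6 + 5 → Negative. 48 → 48 = 8·6 → Positive.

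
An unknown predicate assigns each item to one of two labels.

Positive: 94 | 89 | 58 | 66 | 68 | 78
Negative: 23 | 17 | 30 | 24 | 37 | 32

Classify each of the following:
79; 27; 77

One predicate separates the groups cleanly: at least 58.
Positive: 79, since 79 ≥ 58. Negative: 27, since 27 < 58. Positive: 77, since 77 ≥ 58.

Positive, Negative, Positive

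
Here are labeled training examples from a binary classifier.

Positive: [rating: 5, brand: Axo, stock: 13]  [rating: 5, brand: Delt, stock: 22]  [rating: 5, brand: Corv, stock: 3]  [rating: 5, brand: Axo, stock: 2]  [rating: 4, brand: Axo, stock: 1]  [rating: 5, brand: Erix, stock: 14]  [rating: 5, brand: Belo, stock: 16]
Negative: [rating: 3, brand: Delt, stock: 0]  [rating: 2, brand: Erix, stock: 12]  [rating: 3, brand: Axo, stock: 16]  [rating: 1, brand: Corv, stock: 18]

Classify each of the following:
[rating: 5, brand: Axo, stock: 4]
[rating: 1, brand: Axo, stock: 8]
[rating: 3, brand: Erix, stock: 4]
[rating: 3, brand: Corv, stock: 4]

Positive, Negative, Negative, Negative

The rule appears to be: rating ≥ 4.
[rating: 5, brand: Axo, stock: 4]: Positive (rating = 5). [rating: 1, brand: Axo, stock: 8]: Negative (rating = 1). [rating: 3, brand: Erix, stock: 4]: Negative (rating = 3). [rating: 3, brand: Corv, stock: 4]: Negative (rating = 3).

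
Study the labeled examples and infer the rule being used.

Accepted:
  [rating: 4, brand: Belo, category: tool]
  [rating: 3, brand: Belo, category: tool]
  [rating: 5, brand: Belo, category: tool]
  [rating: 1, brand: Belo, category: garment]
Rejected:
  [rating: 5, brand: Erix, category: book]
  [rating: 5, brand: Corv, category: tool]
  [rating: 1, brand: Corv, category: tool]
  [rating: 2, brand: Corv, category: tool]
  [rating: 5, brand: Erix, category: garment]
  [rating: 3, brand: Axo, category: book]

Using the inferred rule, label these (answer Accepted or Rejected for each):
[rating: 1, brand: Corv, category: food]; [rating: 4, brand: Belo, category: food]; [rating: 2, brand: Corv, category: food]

Rejected, Accepted, Rejected

Every 'Accepted' example satisfies: brand is Belo. None of the 'Rejected' examples do.
[rating: 1, brand: Corv, category: food]: brand is Corv, doesn't qualify → Rejected.
[rating: 4, brand: Belo, category: food]: brand is Belo, checks out → Accepted.
[rating: 2, brand: Corv, category: food]: brand is Corv, doesn't qualify → Rejected.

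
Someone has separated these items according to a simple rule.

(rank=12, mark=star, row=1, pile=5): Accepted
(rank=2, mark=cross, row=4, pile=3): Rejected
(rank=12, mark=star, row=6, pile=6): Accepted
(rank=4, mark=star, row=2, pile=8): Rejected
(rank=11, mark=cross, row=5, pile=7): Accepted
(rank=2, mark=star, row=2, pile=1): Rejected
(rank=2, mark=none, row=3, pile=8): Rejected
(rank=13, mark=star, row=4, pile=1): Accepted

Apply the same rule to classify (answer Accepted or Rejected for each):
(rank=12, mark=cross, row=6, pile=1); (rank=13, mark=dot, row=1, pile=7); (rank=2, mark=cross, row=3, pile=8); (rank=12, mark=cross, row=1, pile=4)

Accepted, Accepted, Rejected, Accepted

The simplest hypothesis consistent with all the labels is: rank ≥ 11.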